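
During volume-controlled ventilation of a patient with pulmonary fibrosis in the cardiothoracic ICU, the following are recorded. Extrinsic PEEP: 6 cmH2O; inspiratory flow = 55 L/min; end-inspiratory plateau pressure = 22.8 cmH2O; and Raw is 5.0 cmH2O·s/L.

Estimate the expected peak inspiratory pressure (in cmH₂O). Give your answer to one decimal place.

Flow: 55 L/min ÷ 60 = 0.9167 L/s.
PIP = Pplat + Raw × flow = 22.8 + 5.0 × 0.9167 = 22.8 + 4.584 = 27.384 cmH2O.

27.4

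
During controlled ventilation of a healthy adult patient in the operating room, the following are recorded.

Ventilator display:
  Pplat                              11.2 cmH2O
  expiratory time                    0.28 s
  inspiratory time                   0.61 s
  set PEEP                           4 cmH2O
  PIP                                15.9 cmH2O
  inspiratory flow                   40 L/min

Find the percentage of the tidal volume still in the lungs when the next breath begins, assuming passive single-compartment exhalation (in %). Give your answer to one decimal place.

49.5

Flow: 40 L/min ÷ 60 = 0.6667 L/s.
Vt = flow × Ti = 0.6667 L/s × 0.61 s × 1000 mL/L = 406.69 mL.
R = (PIP − Pplat)/V̇ = (15.9 − 11.2) / 0.6667 = 4.7/0.6667 = 7.05 cmH2O·s/L.
C = Vt/(Pplat − PEEP) = 406.69 / (11.2 − 4) = 406.69/7.2 = 56.485 mL/cmH2O.
τ = R × C = 7.05 × 0.05649 L/cmH2O = 0.3983 s.
Fraction remaining at end-expiration = e^(−Te/τ) = e^(−0.28/0.3983) = 0.4951 → 49.51%.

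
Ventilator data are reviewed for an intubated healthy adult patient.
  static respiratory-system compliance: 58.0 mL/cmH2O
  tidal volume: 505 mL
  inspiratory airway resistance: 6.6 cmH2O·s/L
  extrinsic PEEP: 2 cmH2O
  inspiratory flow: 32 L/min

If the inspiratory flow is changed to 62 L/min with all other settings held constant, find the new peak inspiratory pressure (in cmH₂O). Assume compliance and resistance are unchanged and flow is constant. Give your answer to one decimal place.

17.5

Flow: 32 L/min ÷ 60 = 0.5333 L/s.
New flow: 62 L/min ÷ 60 = 1.0333 L/s.
PIP = Vt/C + R·V̇ + PEEP (constant-flow equation of motion).
Only the resistive term changes: ΔPIP = R × ΔV̇ = 6.6 × (1.0333 − 0.5333) = 6.6 × 0.5 = 3.3 cmH2O.
Original PIP = 505/58.0 + 6.6×0.5333 + 2 = 14.227 cmH2O; new PIP = 14.227 + (3.3) = 17.527 cmH2O.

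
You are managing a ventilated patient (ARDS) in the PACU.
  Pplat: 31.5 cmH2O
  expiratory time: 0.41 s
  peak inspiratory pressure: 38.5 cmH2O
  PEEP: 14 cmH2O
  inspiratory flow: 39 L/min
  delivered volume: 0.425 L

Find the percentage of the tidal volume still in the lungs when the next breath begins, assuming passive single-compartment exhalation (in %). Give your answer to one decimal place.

Flow: 39 L/min ÷ 60 = 0.65 L/s.
R = (PIP − Pplat)/V̇ = (38.5 − 31.5) / 0.65 = 7.0/0.65 = 10.769 cmH2O·s/L.
C = Vt/(Pplat − PEEP) = 425.0 / (31.5 − 14) = 425.0/17.5 = 24.286 mL/cmH2O.
τ = R × C = 10.769 × 0.02429 L/cmH2O = 0.2616 s.
Fraction remaining at end-expiration = e^(−Te/τ) = e^(−0.41/0.2616) = 0.2086 → 20.86%.

20.9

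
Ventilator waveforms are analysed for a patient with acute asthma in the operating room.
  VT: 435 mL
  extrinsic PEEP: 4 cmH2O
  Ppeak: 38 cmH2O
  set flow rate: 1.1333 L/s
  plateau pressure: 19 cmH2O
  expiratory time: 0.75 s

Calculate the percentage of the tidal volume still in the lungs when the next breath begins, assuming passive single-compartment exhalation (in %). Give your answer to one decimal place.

R = (PIP − Pplat)/V̇ = (38 − 19) / 1.1333 = 19.0/1.1333 = 16.765 cmH2O·s/L.
C = Vt/(Pplat − PEEP) = 435.0 / (19 − 4) = 435.0/15.0 = 29.0 mL/cmH2O.
τ = R × C = 16.765 × 0.029 L/cmH2O = 0.4862 s.
Fraction remaining at end-expiration = e^(−Te/τ) = e^(−0.75/0.4862) = 0.2138 → 21.38%.

21.4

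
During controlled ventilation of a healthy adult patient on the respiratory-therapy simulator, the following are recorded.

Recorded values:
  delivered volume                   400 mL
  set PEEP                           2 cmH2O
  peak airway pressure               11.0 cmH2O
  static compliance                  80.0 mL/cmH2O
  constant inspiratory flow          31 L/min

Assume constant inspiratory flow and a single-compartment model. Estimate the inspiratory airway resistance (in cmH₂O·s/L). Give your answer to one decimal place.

Flow: 31 L/min ÷ 60 = 0.5167 L/s.
Equation of motion (constant flow): PIP = Vt/C + R·V̇ + PEEP.
R·V̇ = PIP − Vt/C − PEEP = 11.0 − 400/80.0 − 2 = 11.0 − 5.0 − 2 = 4.0 cmH2O.
R = 4.0 / 0.5167 = 7.741 cmH2O·s/L.

7.7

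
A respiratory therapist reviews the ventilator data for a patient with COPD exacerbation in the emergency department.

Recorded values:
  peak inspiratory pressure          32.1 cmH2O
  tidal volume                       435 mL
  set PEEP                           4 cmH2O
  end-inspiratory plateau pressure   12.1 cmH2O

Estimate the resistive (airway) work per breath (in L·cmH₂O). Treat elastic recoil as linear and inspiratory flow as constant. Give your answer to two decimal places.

8.70

With constant inspiratory flow the resistive pressure is constant at PIP − Pplat = 32.1 − 12.1 = 20.0 cmH2O, so resistive work = 20.0 × 0.435 = 8.7 L·cmH2O.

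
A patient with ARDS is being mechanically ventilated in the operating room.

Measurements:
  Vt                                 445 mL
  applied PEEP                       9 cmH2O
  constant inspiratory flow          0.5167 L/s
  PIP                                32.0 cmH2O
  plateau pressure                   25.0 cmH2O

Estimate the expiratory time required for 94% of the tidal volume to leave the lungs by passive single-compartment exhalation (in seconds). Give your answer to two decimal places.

1.06

R = (PIP − Pplat)/V̇ = (32.0 − 25.0) / 0.5167 = 7.0/0.5167 = 13.548 cmH2O·s/L.
C = Vt/(Pplat − PEEP) = 445.0 / (25.0 − 9) = 445.0/16.0 = 27.813 mL/cmH2O.
τ = R × C = 13.548 × 0.02781 L/cmH2O = 0.3768 s.
t = −τ·ln(1 − 0.94) = −0.3768·ln(0.06) = 1.06 s.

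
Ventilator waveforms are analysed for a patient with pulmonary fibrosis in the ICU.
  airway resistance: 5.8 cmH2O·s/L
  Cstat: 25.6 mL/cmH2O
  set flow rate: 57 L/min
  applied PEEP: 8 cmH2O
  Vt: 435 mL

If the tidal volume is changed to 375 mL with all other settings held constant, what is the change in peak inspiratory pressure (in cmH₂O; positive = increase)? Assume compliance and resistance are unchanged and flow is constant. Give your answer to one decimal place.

-2.3

PIP = Vt/C + R·V̇ + PEEP (constant-flow equation of motion).
Only the elastic term changes: ΔPIP = ΔVt / C = (375 − 435) / 25.6 = -2.344 cmH2O.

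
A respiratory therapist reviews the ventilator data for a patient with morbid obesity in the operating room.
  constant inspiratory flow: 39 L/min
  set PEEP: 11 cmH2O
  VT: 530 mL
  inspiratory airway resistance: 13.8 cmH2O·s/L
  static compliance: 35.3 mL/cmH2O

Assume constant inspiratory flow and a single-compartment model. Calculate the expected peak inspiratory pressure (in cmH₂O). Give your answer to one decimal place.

35.0

Flow: 39 L/min ÷ 60 = 0.65 L/s.
Equation of motion (constant flow): PIP = Vt/C + R·V̇ + PEEP.
PIP = 530/35.3 + 13.8×0.65 + 11 = 15.014 + 8.97 + 11 = 34.984 cmH2O.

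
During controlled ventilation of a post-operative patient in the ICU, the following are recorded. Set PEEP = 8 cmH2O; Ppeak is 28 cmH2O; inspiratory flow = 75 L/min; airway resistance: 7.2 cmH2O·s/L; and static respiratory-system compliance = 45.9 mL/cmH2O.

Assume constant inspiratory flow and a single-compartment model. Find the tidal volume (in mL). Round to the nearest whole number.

505

Flow: 75 L/min ÷ 60 = 1.25 L/s.
Equation of motion (constant flow): PIP = Vt/C + R·V̇ + PEEP.
Vt/C = PIP − R·V̇ − PEEP = 28 − 9.0 − 8 = 11.0 cmH2O.
Vt = C × 11.0 = 45.9 × 11.0 = 504.9 mL.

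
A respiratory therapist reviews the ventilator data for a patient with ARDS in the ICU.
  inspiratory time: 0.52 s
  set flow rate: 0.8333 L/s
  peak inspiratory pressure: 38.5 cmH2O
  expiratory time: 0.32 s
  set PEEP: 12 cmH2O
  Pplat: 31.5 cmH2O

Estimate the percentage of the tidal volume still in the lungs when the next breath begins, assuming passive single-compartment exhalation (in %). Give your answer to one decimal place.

18.0

Vt = flow × Ti = 0.8333 L/s × 0.52 s × 1000 mL/L = 433.32 mL.
R = (PIP − Pplat)/V̇ = (38.5 − 31.5) / 0.8333 = 7.0/0.8333 = 8.4 cmH2O·s/L.
C = Vt/(Pplat − PEEP) = 433.32 / (31.5 − 12) = 433.32/19.5 = 22.222 mL/cmH2O.
τ = R × C = 8.4 × 0.02222 L/cmH2O = 0.1866 s.
Fraction remaining at end-expiration = e^(−Te/τ) = e^(−0.32/0.1866) = 0.18 → 18.0%.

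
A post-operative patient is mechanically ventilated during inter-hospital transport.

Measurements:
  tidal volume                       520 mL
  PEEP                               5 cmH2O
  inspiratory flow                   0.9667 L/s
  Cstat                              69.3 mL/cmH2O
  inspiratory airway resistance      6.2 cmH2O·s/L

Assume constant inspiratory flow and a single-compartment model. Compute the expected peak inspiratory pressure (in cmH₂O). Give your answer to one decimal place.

Equation of motion (constant flow): PIP = Vt/C + R·V̇ + PEEP.
PIP = 520/69.3 + 6.2×0.9667 + 5 = 7.504 + 5.994 + 5 = 18.498 cmH2O.

18.5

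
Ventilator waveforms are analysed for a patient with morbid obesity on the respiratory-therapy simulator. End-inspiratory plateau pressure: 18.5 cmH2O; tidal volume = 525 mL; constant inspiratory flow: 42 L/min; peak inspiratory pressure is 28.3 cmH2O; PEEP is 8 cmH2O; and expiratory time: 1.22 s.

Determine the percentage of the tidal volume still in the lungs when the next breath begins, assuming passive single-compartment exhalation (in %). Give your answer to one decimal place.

Flow: 42 L/min ÷ 60 = 0.7 L/s.
R = (PIP − Pplat)/V̇ = (28.3 − 18.5) / 0.7 = 9.8/0.7 = 14.0 cmH2O·s/L.
C = Vt/(Pplat − PEEP) = 525.0 / (18.5 − 8) = 525.0/10.5 = 50.0 mL/cmH2O.
τ = R × C = 14.0 × 0.05 L/cmH2O = 0.7 s.
Fraction remaining at end-expiration = e^(−Te/τ) = e^(−1.22/0.7) = 0.175 → 17.5%.

17.5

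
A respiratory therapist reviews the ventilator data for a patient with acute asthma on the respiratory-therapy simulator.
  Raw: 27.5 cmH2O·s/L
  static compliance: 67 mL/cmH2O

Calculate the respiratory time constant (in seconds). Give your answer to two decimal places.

τ = R × C = 27.5 × 67 mL/cmH2O = 27.5 × 0.067 L/cmH2O = 1.843 s.

1.84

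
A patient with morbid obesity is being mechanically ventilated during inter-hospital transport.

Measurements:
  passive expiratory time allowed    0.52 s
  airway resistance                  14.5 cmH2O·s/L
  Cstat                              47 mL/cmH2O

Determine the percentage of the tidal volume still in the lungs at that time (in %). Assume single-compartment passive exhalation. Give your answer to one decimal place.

τ = R × C = 14.5 × 47 mL/cmH2O = 14.5 × 0.047 L/cmH2O = 0.6815 s.
Passive exhalation: V(t)/V₀ = e^(−t/τ) = e^(−0.52/0.6815) = 0.4663.
Fraction remaining = 0.4663 → 46.63%.

46.6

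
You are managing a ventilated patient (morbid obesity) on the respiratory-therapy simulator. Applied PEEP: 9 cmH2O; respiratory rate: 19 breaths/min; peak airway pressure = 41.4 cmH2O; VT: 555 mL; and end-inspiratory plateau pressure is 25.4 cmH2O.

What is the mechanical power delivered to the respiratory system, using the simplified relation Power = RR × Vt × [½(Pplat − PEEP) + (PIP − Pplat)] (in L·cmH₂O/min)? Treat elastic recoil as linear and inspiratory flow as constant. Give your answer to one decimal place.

255.2

Per-breath work = Vt × [½(Pplat−PEEP) + (PIP−Pplat)] = 0.555 × [0.5×16.4 + 16.0] = 0.555 × 24.2 = 13.431 L·cmH2O.
Power = 19 × 13.431 = 255.19 L·cmH2O/min.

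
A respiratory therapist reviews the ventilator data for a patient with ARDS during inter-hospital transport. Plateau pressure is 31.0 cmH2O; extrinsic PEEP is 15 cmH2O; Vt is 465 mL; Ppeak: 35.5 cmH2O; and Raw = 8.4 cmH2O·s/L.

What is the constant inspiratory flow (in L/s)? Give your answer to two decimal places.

flow = (PIP − Pplat) / Raw = 4.5 / 8.4 = 0.5357 L/s.

0.54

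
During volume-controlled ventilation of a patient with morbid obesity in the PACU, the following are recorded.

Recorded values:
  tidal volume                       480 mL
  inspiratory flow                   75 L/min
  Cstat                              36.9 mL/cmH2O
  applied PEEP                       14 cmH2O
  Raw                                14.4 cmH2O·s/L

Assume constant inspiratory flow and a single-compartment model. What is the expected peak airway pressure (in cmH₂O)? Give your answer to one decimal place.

Flow: 75 L/min ÷ 60 = 1.25 L/s.
Equation of motion (constant flow): PIP = Vt/C + R·V̇ + PEEP.
PIP = 480/36.9 + 14.4×1.25 + 14 = 13.008 + 18.0 + 14 = 45.008 cmH2O.

45.0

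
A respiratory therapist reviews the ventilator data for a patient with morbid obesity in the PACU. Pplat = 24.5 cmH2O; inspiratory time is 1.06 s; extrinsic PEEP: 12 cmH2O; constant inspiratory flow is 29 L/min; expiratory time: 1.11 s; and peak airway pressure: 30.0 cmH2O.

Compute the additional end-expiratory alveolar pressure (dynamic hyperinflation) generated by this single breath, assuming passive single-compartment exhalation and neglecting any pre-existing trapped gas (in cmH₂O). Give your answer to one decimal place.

Flow: 29 L/min ÷ 60 = 0.4833 L/s.
Vt = flow × Ti = 0.4833 L/s × 1.06 s × 1000 mL/L = 512.3 mL.
R = (PIP − Pplat)/V̇ = (30.0 − 24.5) / 0.4833 = 5.5/0.4833 = 11.38 cmH2O·s/L.
C = Vt/(Pplat − PEEP) = 512.3 / (24.5 − 12) = 512.3/12.5 = 40.984 mL/cmH2O.
τ = R × C = 11.38 × 0.04098 L/cmH2O = 0.4664 s.
Fraction remaining = e^(−Te/τ) = e^(−1.11/0.4664) = 0.09256; trapped volume = 512.3 × 0.09256 = 47.418 mL.
Additional alveolar pressure from trapping ≈ V_trapped / C = 47.418 / 40.984 = 1.157 cmH2O.

1.2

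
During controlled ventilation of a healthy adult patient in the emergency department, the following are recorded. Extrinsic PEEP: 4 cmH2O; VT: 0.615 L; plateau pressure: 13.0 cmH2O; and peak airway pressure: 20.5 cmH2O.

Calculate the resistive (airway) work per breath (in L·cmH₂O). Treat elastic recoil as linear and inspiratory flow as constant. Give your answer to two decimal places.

With constant inspiratory flow the resistive pressure is constant at PIP − Pplat = 20.5 − 13.0 = 7.5 cmH2O, so resistive work = 7.5 × 0.615 = 4.613 L·cmH2O.

4.61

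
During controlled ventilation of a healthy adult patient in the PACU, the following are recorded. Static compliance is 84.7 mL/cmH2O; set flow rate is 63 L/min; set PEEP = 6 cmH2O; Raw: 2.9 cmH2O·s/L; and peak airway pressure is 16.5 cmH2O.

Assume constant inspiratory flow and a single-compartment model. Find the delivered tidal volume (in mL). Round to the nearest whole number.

Flow: 63 L/min ÷ 60 = 1.05 L/s.
Equation of motion (constant flow): PIP = Vt/C + R·V̇ + PEEP.
Vt/C = PIP − R·V̇ − PEEP = 16.5 − 3.045 − 6 = 7.455 cmH2O.
Vt = C × 7.455 = 84.7 × 7.455 = 631.44 mL.

631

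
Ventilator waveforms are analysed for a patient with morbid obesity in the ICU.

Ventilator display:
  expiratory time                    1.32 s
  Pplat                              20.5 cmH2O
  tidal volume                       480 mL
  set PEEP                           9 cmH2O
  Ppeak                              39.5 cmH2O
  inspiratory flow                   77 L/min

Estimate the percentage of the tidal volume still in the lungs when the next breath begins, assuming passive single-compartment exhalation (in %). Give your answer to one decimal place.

Flow: 77 L/min ÷ 60 = 1.2833 L/s.
R = (PIP − Pplat)/V̇ = (39.5 − 20.5) / 1.2833 = 19.0/1.2833 = 14.806 cmH2O·s/L.
C = Vt/(Pplat − PEEP) = 480.0 / (20.5 − 9) = 480.0/11.5 = 41.739 mL/cmH2O.
τ = R × C = 14.806 × 0.04174 L/cmH2O = 0.618 s.
Fraction remaining at end-expiration = e^(−Te/τ) = e^(−1.32/0.618) = 0.1181 → 11.81%.

11.8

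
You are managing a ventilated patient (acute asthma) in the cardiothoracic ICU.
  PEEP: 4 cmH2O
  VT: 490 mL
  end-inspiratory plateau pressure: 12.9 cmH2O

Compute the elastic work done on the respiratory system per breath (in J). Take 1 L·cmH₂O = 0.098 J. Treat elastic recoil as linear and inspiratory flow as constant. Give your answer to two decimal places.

0.21

Elastic work ≈ ½ × (Pplat − PEEP) × Vt = 0.5 × (12.9 − 4) × 0.490 L = 0.5 × 8.9 × 0.490 = 2.181 L·cmH2O.
× 0.098 J/(L·cmH2O) → 0.2137 J.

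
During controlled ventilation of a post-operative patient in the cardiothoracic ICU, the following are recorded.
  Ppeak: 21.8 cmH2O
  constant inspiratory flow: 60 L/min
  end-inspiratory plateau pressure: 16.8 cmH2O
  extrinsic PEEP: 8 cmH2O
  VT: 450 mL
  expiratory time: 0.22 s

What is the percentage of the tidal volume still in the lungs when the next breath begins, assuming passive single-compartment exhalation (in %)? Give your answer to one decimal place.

Flow: 60 L/min ÷ 60 = 1 L/s.
R = (PIP − Pplat)/V̇ = (21.8 − 16.8) / 1 = 5.0/1 = 5.0 cmH2O·s/L.
C = Vt/(Pplat − PEEP) = 450.0 / (16.8 − 8) = 450.0/8.8 = 51.136 mL/cmH2O.
τ = R × C = 5.0 × 0.05114 L/cmH2O = 0.2557 s.
Fraction remaining at end-expiration = e^(−Te/τ) = e^(−0.22/0.2557) = 0.423 → 42.3%.

42.3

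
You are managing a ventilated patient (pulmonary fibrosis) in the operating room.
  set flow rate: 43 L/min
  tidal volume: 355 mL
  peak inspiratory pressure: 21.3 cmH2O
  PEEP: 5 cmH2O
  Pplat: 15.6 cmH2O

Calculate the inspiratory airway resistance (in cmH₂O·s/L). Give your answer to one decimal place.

8.0

Flow: 43 L/min ÷ 60 = 0.7167 L/s.
Raw = (PIP − Pplat) / flow = (21.3 − 15.6) / 0.7167 = 5.7 / 0.7167 = 7.953 cmH2O·s/L.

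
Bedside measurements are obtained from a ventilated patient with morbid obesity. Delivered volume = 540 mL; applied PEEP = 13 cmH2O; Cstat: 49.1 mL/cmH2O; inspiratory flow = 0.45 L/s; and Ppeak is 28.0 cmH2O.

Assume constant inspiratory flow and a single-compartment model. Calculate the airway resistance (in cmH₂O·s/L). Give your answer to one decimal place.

8.9

Equation of motion (constant flow): PIP = Vt/C + R·V̇ + PEEP.
R·V̇ = PIP − Vt/C − PEEP = 28.0 − 540/49.1 − 13 = 28.0 − 10.998 − 13 = 4.002 cmH2O.
R = 4.002 / 0.45 = 8.893 cmH2O·s/L.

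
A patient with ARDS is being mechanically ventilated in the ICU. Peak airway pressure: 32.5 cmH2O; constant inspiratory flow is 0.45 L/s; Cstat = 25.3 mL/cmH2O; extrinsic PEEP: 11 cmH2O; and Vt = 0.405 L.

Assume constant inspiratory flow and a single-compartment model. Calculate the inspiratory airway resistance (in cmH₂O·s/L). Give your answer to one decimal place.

12.2

Equation of motion (constant flow): PIP = Vt/C + R·V̇ + PEEP.
R·V̇ = PIP − Vt/C − PEEP = 32.5 − 405/25.3 − 11 = 32.5 − 16.008 − 11 = 5.492 cmH2O.
R = 5.492 / 0.45 = 12.204 cmH2O·s/L.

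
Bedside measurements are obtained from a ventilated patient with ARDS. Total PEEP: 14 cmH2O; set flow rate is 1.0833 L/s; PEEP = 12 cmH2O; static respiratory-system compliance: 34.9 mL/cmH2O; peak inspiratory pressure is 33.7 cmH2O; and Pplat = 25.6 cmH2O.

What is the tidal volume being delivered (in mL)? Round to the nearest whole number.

End-expiratory occlusion gives total PEEP = 14 cmH2O (intrinsic PEEP = 14 − 12 = 2). Use total PEEP for the elastic gradient.
Vt = Cstat × (Pplat − PEEPtotal) = 34.9 × (25.6 − 14) = 34.9 × 11.6 = 404.84 mL.

405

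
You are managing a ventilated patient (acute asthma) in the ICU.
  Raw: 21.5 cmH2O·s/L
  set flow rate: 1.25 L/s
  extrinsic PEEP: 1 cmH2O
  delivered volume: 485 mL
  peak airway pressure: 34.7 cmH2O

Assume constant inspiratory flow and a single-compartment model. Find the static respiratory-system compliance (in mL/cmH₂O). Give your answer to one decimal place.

71.1

Equation of motion (constant flow): PIP = Vt/C + R·V̇ + PEEP.
Vt/C = PIP − R·V̇ − PEEP = 34.7 − 21.5×1.25 − 1 = 34.7 − 26.875 − 1 = 6.825 cmH2O.
C = Vt / 6.825 = 485 / 6.825 = 71.062 mL/cmH2O.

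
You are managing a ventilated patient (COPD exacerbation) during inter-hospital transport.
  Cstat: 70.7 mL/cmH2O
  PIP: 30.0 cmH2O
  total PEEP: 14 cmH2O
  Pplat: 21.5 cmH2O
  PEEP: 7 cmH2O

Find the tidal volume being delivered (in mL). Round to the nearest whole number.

End-expiratory occlusion gives total PEEP = 14 cmH2O (intrinsic PEEP = 14 − 7 = 7). Use total PEEP for the elastic gradient.
Vt = Cstat × (Pplat − PEEPtotal) = 70.7 × (21.5 − 14) = 70.7 × 7.5 = 530.25 mL.

530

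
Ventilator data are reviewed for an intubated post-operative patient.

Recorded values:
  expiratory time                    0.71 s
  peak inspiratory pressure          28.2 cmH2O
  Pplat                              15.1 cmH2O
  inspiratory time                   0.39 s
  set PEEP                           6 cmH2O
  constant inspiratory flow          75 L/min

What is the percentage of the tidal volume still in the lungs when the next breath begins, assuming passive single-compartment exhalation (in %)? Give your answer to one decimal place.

Flow: 75 L/min ÷ 60 = 1.25 L/s.
Vt = flow × Ti = 1.25 L/s × 0.39 s × 1000 mL/L = 487.5 mL.
R = (PIP − Pplat)/V̇ = (28.2 − 15.1) / 1.25 = 13.1/1.25 = 10.48 cmH2O·s/L.
C = Vt/(Pplat − PEEP) = 487.5 / (15.1 − 6) = 487.5/9.1 = 53.571 mL/cmH2O.
τ = R × C = 10.48 × 0.05357 L/cmH2O = 0.5614 s.
Fraction remaining at end-expiration = e^(−Te/τ) = e^(−0.71/0.5614) = 0.2823 → 28.23%.

28.2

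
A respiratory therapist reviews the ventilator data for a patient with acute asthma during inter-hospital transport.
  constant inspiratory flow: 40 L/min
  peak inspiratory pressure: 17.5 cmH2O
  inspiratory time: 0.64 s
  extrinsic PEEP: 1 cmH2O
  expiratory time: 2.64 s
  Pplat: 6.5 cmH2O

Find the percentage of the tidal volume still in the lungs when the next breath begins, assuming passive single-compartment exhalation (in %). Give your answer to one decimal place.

12.7

Flow: 40 L/min ÷ 60 = 0.6667 L/s.
Vt = flow × Ti = 0.6667 L/s × 0.64 s × 1000 mL/L = 426.69 mL.
R = (PIP − Pplat)/V̇ = (17.5 − 6.5) / 0.6667 = 11.0/0.6667 = 16.499 cmH2O·s/L.
C = Vt/(Pplat − PEEP) = 426.69 / (6.5 − 1) = 426.69/5.5 = 77.58 mL/cmH2O.
τ = R × C = 16.499 × 0.07758 L/cmH2O = 1.28 s.
Fraction remaining at end-expiration = e^(−Te/τ) = e^(−2.64/1.28) = 0.1271 → 12.71%.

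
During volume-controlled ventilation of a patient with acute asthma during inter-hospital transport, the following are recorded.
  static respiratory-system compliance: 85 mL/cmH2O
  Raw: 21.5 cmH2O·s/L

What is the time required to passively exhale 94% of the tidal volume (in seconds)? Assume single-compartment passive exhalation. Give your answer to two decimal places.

5.14

τ = R × C = 21.5 × 85 mL/cmH2O = 21.5 × 0.085 L/cmH2O = 1.828 s.
Exhaled fraction f = 1 − e^(−t/τ) → t = −τ·ln(1 − f) = −1.828·ln(0.06) = 5.143 s.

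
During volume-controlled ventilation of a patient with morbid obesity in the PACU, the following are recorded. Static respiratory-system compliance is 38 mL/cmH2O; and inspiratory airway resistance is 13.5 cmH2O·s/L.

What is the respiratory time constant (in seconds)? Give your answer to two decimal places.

τ = R × C = 13.5 × 38 mL/cmH2O = 13.5 × 0.038 L/cmH2O = 0.513 s.

0.51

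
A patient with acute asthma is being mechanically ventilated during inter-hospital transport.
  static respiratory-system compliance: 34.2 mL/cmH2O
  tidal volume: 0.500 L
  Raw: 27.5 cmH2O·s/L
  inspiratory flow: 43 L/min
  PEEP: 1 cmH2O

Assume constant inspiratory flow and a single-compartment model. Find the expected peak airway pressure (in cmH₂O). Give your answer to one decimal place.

Flow: 43 L/min ÷ 60 = 0.7167 L/s.
Equation of motion (constant flow): PIP = Vt/C + R·V̇ + PEEP.
PIP = 500/34.2 + 27.5×0.7167 + 1 = 14.62 + 19.709 + 1 = 35.329 cmH2O.

35.3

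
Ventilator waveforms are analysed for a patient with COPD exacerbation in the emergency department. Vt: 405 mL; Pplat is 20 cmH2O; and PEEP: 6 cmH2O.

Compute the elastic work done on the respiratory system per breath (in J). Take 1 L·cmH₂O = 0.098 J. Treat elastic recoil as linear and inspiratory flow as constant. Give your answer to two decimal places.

Elastic work ≈ ½ × (Pplat − PEEP) × Vt = 0.5 × (20 − 6) × 0.405 L = 0.5 × 14.0 × 0.405 = 2.835 L·cmH2O.
× 0.098 J/(L·cmH2O) → 0.2778 J.

0.28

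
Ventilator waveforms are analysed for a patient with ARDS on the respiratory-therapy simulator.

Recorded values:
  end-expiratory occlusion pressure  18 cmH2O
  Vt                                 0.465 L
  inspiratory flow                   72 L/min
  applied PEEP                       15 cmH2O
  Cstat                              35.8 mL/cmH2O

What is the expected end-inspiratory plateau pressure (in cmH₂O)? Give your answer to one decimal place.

31.0

End-expiratory occlusion gives total PEEP = 18 cmH2O (intrinsic PEEP = 18 − 15 = 3). Use total PEEP for the elastic gradient.
Pplat = PEEPtotal + Vt / Cstat = 18 + 465 / 35.8 = 18 + 12.989 = 30.989 cmH2O.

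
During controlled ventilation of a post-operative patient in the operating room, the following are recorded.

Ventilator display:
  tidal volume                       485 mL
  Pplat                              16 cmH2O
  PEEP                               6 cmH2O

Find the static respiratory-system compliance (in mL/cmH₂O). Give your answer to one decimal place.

48.5

Cstat = Vt / (Pplat − PEEP) = 485 / (16 − 6) = 485 / 10.0 = 48.5 mL/cmH2O.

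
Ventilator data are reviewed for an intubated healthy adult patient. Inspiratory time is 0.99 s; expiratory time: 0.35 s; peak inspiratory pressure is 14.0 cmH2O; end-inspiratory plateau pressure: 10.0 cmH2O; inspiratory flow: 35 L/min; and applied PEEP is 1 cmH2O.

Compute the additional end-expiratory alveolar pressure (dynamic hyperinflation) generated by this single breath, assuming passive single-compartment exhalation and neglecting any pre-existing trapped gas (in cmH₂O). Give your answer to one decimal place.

4.1

Flow: 35 L/min ÷ 60 = 0.5833 L/s.
Vt = flow × Ti = 0.5833 L/s × 0.99 s × 1000 mL/L = 577.47 mL.
R = (PIP − Pplat)/V̇ = (14.0 − 10.0) / 0.5833 = 4.0/0.5833 = 6.858 cmH2O·s/L.
C = Vt/(Pplat − PEEP) = 577.47 / (10.0 − 1) = 577.47/9.0 = 64.163 mL/cmH2O.
τ = R × C = 6.858 × 0.06416 L/cmH2O = 0.44 s.
Fraction remaining = e^(−Te/τ) = e^(−0.35/0.44) = 0.4514; trapped volume = 577.47 × 0.4514 = 260.67 mL.
Additional alveolar pressure from trapping ≈ V_trapped / C = 260.67 / 64.163 = 4.063 cmH2O.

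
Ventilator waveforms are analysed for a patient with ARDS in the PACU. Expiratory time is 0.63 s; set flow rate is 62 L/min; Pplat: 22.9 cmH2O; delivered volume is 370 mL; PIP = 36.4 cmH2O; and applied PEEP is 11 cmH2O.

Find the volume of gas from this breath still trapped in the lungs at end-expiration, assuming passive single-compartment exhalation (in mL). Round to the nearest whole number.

Flow: 62 L/min ÷ 60 = 1.0333 L/s.
R = (PIP − Pplat)/V̇ = (36.4 − 22.9) / 1.0333 = 13.5/1.0333 = 13.065 cmH2O·s/L.
C = Vt/(Pplat − PEEP) = 370.0 / (22.9 − 11) = 370.0/11.9 = 31.092 mL/cmH2O.
τ = R × C = 13.065 × 0.03109 L/cmH2O = 0.4062 s.
Fraction remaining = e^(−Te/τ) = e^(−0.63/0.4062) = 0.212.
Trapped volume = 370.0 × 0.212 = 78.44 mL.

78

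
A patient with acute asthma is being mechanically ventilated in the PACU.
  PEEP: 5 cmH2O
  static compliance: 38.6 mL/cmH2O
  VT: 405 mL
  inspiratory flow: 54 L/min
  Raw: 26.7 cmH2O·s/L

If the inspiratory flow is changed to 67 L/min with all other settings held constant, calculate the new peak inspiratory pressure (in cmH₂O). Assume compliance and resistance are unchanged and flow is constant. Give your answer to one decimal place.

Flow: 54 L/min ÷ 60 = 0.9 L/s.
New flow: 67 L/min ÷ 60 = 1.1167 L/s.
PIP = Vt/C + R·V̇ + PEEP (constant-flow equation of motion).
Only the resistive term changes: ΔPIP = R × ΔV̇ = 26.7 × (1.1167 − 0.9) = 26.7 × 0.2167 = 5.786 cmH2O.
Original PIP = 405/38.6 + 26.7×0.9 + 5 = 39.522 cmH2O; new PIP = 39.522 + (5.786) = 45.308 cmH2O.

45.3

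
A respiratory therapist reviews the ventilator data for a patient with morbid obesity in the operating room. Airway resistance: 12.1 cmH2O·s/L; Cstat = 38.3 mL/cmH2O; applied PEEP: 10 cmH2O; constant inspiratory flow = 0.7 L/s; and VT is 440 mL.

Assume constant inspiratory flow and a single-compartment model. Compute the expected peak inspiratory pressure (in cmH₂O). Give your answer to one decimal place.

Equation of motion (constant flow): PIP = Vt/C + R·V̇ + PEEP.
PIP = 440/38.3 + 12.1×0.7 + 10 = 11.488 + 8.47 + 10 = 29.958 cmH2O.

30.0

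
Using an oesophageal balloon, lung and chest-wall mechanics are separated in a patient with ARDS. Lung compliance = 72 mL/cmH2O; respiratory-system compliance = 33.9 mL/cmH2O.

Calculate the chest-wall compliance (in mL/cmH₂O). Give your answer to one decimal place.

1/Ccw = 1/Crs − 1/CL.
1/Ccw = 1/33.9 − 1/72 = 0.01561.
Ccw = 64.061 mL/cmH2O.

64.1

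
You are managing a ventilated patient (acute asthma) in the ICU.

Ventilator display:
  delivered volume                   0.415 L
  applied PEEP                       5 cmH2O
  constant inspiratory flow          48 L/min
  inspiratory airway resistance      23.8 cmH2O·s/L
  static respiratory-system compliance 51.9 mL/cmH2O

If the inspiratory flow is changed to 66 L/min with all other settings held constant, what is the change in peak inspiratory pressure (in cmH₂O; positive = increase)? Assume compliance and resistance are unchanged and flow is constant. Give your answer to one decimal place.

7.1

Flow: 48 L/min ÷ 60 = 0.8 L/s.
New flow: 66 L/min ÷ 60 = 1.1 L/s.
PIP = Vt/C + R·V̇ + PEEP (constant-flow equation of motion).
Only the resistive term changes: ΔPIP = R × ΔV̇ = 23.8 × (1.1 − 0.8) = 23.8 × 0.3 = 7.14 cmH2O.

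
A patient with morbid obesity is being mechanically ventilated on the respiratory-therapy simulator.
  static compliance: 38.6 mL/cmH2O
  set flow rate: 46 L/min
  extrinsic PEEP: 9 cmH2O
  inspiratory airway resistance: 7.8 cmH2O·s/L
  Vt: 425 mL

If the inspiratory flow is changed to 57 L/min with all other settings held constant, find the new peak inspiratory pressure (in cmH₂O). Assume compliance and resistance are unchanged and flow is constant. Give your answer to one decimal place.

Flow: 46 L/min ÷ 60 = 0.7667 L/s.
New flow: 57 L/min ÷ 60 = 0.95 L/s.
PIP = Vt/C + R·V̇ + PEEP (constant-flow equation of motion).
Only the resistive term changes: ΔPIP = R × ΔV̇ = 7.8 × (0.95 − 0.7667) = 7.8 × 0.1833 = 1.43 cmH2O.
Original PIP = 425/38.6 + 7.8×0.7667 + 9 = 25.991 cmH2O; new PIP = 25.991 + (1.43) = 27.421 cmH2O.

27.4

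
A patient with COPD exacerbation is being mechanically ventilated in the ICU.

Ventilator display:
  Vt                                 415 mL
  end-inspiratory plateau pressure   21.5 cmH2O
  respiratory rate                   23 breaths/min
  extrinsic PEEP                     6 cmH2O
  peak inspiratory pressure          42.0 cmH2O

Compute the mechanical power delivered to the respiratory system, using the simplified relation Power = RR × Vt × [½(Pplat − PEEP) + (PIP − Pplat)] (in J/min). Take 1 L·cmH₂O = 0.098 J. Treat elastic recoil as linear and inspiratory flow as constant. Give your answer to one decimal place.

Per-breath work = Vt × [½(Pplat−PEEP) + (PIP−Pplat)] = 0.415 × [0.5×15.5 + 20.5] = 0.415 × 28.25 = 11.724 L·cmH2O.
Power = 23 × 11.724 = 269.65 L·cmH2O/min.
× 0.098 J/(L·cmH2O) → 26.426 J/min.

26.4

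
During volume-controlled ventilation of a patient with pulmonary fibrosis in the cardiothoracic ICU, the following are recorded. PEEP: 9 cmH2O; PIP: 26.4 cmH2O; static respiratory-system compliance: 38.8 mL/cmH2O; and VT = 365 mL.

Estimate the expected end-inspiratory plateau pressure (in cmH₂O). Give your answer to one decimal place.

Pplat = PEEP + Vt / Cstat = 9 + 365 / 38.8 = 9 + 9.407 = 18.407 cmH2O.

18.4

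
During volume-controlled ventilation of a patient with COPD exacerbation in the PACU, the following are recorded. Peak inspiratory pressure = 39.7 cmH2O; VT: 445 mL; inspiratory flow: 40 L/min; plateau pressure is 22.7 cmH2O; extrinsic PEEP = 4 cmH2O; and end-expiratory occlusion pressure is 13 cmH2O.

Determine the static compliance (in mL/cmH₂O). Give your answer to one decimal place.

45.9

End-expiratory occlusion gives total PEEP = 13 cmH2O (intrinsic PEEP = 13 − 4 = 9). Use total PEEP for the elastic gradient.
Cstat = Vt / (Pplat − PEEPtotal) = 445 / (22.7 − 13) = 445 / 9.7 = 45.876 mL/cmH2O.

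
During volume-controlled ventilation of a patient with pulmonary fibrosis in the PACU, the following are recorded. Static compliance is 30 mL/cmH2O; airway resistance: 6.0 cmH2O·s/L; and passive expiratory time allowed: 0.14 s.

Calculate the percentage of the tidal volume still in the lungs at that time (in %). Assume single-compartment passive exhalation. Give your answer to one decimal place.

45.9

τ = R × C = 6.0 × 30 mL/cmH2O = 6.0 × 0.030 L/cmH2O = 0.18 s.
Passive exhalation: V(t)/V₀ = e^(−t/τ) = e^(−0.14/0.18) = 0.4594.
Fraction remaining = 0.4594 → 45.94%.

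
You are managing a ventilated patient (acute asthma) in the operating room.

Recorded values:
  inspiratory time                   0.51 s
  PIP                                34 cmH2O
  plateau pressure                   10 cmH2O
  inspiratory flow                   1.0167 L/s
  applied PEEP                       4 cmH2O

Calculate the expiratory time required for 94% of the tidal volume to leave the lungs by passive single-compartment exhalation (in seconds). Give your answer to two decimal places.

Vt = flow × Ti = 1.0167 L/s × 0.51 s × 1000 mL/L = 518.52 mL.
R = (PIP − Pplat)/V̇ = (34 − 10) / 1.0167 = 24.0/1.0167 = 23.606 cmH2O·s/L.
C = Vt/(Pplat − PEEP) = 518.52 / (10 − 4) = 518.52/6.0 = 86.42 mL/cmH2O.
τ = R × C = 23.606 × 0.08642 L/cmH2O = 2.04 s.
t = −τ·ln(1 − 0.94) = −2.04·ln(0.06) = 5.739 s.

5.74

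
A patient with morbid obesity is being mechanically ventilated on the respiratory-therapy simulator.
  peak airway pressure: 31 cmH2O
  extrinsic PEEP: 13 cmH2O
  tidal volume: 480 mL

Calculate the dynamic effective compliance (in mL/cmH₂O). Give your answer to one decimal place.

Dynamic compliance = Vt / (PIP − PEEP) = 480 / (31 − 13) = 480 / 18.0 = 26.667 mL/cmH2O.

26.7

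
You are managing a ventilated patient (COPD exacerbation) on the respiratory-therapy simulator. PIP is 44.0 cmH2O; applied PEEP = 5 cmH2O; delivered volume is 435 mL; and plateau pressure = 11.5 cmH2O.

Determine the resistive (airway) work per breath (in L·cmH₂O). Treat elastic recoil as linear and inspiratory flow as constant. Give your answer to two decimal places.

14.14

With constant inspiratory flow the resistive pressure is constant at PIP − Pplat = 44.0 − 11.5 = 32.5 cmH2O, so resistive work = 32.5 × 0.435 = 14.138 L·cmH2O.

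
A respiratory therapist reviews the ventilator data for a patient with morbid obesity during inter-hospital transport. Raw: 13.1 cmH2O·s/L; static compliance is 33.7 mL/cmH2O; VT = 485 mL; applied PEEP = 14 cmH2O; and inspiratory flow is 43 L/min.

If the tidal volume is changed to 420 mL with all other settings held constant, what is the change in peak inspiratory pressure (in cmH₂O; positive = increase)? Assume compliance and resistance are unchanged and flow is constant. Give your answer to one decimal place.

-1.9

PIP = Vt/C + R·V̇ + PEEP (constant-flow equation of motion).
Only the elastic term changes: ΔPIP = ΔVt / C = (420 − 485) / 33.7 = -1.929 cmH2O.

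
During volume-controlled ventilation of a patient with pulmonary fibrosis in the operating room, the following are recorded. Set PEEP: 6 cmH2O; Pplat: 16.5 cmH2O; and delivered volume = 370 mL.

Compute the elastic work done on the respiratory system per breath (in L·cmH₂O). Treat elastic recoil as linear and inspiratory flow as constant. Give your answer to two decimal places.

1.94

Elastic work ≈ ½ × (Pplat − PEEP) × Vt = 0.5 × (16.5 − 6) × 0.370 L = 0.5 × 10.5 × 0.370 = 1.943 L·cmH2O.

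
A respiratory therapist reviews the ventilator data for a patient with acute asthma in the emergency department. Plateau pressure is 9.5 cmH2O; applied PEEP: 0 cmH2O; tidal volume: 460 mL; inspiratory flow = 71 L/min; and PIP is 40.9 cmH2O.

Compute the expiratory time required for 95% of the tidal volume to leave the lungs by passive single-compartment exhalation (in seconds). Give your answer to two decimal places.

Flow: 71 L/min ÷ 60 = 1.1833 L/s.
R = (PIP − Pplat)/V̇ = (40.9 − 9.5) / 1.1833 = 31.4/1.1833 = 26.536 cmH2O·s/L.
C = Vt/(Pplat − PEEP) = 460.0 / (9.5 − 0) = 460.0/9.5 = 48.421 mL/cmH2O.
τ = R × C = 26.536 × 0.04842 L/cmH2O = 1.285 s.
t = −τ·ln(1 − 0.95) = −1.285·ln(0.05) = 3.85 s.

3.85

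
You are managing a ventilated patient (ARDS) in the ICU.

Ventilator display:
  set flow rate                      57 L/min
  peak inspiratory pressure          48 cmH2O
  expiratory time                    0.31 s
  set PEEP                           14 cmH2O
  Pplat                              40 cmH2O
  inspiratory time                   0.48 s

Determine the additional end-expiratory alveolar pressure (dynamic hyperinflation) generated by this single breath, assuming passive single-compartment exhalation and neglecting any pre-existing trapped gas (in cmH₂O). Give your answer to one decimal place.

Flow: 57 L/min ÷ 60 = 0.95 L/s.
Vt = flow × Ti = 0.95 L/s × 0.48 s × 1000 mL/L = 456.0 mL.
R = (PIP − Pplat)/V̇ = (48 − 40) / 0.95 = 8.0/0.95 = 8.421 cmH2O·s/L.
C = Vt/(Pplat − PEEP) = 456.0 / (40 − 14) = 456.0/26.0 = 17.538 mL/cmH2O.
τ = R × C = 8.421 × 0.01754 L/cmH2O = 0.1477 s.
Fraction remaining = e^(−Te/τ) = e^(−0.31/0.1477) = 0.1226; trapped volume = 456.0 × 0.1226 = 55.906 mL.
Additional alveolar pressure from trapping ≈ V_trapped / C = 55.906 / 17.538 = 3.188 cmH2O.

3.2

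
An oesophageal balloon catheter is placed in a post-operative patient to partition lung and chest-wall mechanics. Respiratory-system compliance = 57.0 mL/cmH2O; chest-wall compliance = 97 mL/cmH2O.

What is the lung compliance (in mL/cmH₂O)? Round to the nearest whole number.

1/CL = 1/Crs − 1/Ccw.
1/CL = 1/57.0 − 1/97 = 0.007235.
CL = 138.22 mL/cmH2O.

138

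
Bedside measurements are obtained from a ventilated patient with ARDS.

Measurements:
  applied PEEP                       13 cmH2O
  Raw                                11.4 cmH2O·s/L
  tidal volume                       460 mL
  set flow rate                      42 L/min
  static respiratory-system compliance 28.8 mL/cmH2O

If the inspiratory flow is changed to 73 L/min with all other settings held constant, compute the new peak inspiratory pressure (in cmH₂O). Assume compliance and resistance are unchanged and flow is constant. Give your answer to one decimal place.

42.8

Flow: 42 L/min ÷ 60 = 0.7 L/s.
New flow: 73 L/min ÷ 60 = 1.2167 L/s.
PIP = Vt/C + R·V̇ + PEEP (constant-flow equation of motion).
Only the resistive term changes: ΔPIP = R × ΔV̇ = 11.4 × (1.2167 − 0.7) = 11.4 × 0.5167 = 5.89 cmH2O.
Original PIP = 460/28.8 + 11.4×0.7 + 13 = 36.952 cmH2O; new PIP = 36.952 + (5.89) = 42.842 cmH2O.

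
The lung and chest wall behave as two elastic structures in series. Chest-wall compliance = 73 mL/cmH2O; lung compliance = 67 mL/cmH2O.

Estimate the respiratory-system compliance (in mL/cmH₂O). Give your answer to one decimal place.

34.9

Lung and chest wall are elastances in series: 1/Crs = 1/CL + 1/Ccw.
1/Crs = 1/67 + 1/73 = 0.02862.
Crs = 34.941 mL/cmH2O.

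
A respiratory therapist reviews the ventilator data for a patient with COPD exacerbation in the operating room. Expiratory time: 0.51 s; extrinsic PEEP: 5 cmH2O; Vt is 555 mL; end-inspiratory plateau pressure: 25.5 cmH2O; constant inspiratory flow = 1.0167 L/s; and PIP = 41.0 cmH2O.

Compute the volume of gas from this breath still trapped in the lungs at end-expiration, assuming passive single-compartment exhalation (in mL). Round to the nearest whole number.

161

R = (PIP − Pplat)/V̇ = (41.0 − 25.5) / 1.0167 = 15.5/1.0167 = 15.245 cmH2O·s/L.
C = Vt/(Pplat − PEEP) = 555.0 / (25.5 − 5) = 555.0/20.5 = 27.073 mL/cmH2O.
τ = R × C = 15.245 × 0.02707 L/cmH2O = 0.4127 s.
Fraction remaining = e^(−Te/τ) = e^(−0.51/0.4127) = 0.2906.
Trapped volume = 555.0 × 0.2906 = 161.28 mL.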